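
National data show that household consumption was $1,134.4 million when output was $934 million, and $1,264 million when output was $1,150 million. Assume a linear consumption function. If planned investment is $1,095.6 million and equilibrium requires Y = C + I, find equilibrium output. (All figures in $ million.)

Y = 4174

MPC = (1264 − 1134.4)/(1150 − 934) = 129.6/216 = 0.6
a = 1134.4 − 0.6(934) = 574
Equilibrium: Y = 574 + 0.6Y + 1095.6
0.4Y = 1669.6, so Y = 1669.6/0.4 = 4174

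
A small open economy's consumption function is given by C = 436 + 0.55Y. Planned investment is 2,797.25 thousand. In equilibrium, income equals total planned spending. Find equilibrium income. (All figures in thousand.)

Y = 7185

Y = C + I = 436 + 0.55Y + 2797.25
Y − 0.55Y = 3233.25
0.45Y = 3233.25, so Y = 3233.25/0.45 = 7185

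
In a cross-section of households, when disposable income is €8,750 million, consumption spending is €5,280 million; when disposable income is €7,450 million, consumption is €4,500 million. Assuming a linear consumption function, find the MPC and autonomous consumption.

MPC = 0.6; a = 30

MPC = ΔC/ΔY = (5280 − 4500)/(8750 − 7450) = 780/1300 = 0.6
a = C − MPC·Y = 4500 − 0.6(7450) = 4500 − 4470 = 30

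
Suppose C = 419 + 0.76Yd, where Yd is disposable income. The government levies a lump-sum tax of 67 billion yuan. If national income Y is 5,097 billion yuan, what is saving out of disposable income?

S = 788.2

Yd = Y − T = 5097 − 67 = 5030
C = 419 + 0.76(5030) = 419 + 3822.8 = 4241.8
S = Yd − C = 5030 − 4241.8 = 788.2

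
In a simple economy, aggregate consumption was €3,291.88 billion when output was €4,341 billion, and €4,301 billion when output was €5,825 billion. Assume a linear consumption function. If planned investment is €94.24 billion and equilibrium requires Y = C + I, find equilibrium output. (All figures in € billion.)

MPC = (4301 − 3291.88)/(5825 − 4341) = 1009.12/1484 = 0.68
a = 3291.88 − 0.68(4341) = 340
Equilibrium: Y = 340 + 0.68Y + 94.24
0.32Y = 434.24, so Y = 434.24/0.32 = 1357

Y = 1357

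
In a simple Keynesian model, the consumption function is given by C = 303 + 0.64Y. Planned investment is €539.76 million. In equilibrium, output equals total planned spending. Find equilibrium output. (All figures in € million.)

Y = C + I = 303 + 0.64Y + 539.76
Y − 0.64Y = 842.76
0.36Y = 842.76, so Y = 842.76/0.36 = 2341

Y = 2341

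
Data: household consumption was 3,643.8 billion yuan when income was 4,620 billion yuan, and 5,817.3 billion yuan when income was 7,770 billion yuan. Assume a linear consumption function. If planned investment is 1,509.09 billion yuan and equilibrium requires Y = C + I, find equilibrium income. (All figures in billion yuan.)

Y = 6339

MPC = (5817.3 − 3643.8)/(7770 − 4620) = 2173.5/3150 = 0.69
a = 3643.8 − 0.69(4620) = 456
Equilibrium: Y = 456 + 0.69Y + 1509.09
0.31Y = 1965.09, so Y = 1965.09/0.31 = 6339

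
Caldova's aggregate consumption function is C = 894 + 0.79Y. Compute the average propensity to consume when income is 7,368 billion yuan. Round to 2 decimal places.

C = 894 + 0.79(7368) = 6714.72
APC = C/Y = 6714.72/7368 = 0.91

APC = 0.91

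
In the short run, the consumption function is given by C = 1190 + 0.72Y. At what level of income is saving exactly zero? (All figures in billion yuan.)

At break-even, C = Y: 1190 + 0.72Y = Y
0.28Y = 1190, so Y = 1190/0.28 = 4250

Y = 4250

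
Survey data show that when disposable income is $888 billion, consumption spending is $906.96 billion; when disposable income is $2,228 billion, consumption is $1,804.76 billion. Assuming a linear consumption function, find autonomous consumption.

MPC = ΔC/ΔY = (1804.76 − 906.96)/(2228 − 888) = 897.8/1340 = 0.67
a = C − MPC·Y = 906.96 − 0.67(888) = 906.96 − 594.96 = 312

a = 312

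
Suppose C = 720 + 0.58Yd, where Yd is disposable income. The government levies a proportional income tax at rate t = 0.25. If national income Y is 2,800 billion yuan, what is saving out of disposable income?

S = 162

Yd = (1 − 0.25)(2800) = 0.75(2800) = 2100
C = 720 + 0.58(2100) = 720 + 1218 = 1938
S = Yd − C = 2100 − 1938 = 162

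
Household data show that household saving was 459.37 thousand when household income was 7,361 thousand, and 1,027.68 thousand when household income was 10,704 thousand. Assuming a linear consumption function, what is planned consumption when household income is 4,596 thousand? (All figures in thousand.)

C = 4606.68

MPS = ΔS/ΔY = (1027.68 − 459.37)/(10704 − 7361) = 568.31/3343 = 0.17
MPC = 1 − MPS = 0.83
Autonomous saving = 459.37 − 0.17(7361) = -792, so a = 792
C = 792 + 0.83(4596) = 792 + 3814.68 = 4606.68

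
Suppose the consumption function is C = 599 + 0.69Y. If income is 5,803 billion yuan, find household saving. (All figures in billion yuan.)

S = 1199.93

C = 599 + 0.69(5803) = 599 + 4004.07 = 4603.07
S = Y − C = 5803 − 4603.07 = 1199.93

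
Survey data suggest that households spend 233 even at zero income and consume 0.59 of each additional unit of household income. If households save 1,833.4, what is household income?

Y = 5040

S = Y − C = -233 + 0.41Y
-233 + 0.41Y = 1833.4, so 0.41Y = 2066.4 and Y = 5040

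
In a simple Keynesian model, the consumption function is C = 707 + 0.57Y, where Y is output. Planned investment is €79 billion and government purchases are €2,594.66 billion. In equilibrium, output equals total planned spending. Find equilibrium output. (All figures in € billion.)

Y = 7862

Y = C + I + G = 707 + 0.57Y + 79 + 2594.66
Y − 0.57Y = 3380.66
0.43Y = 3380.66, so Y = 3380.66/0.43 = 7862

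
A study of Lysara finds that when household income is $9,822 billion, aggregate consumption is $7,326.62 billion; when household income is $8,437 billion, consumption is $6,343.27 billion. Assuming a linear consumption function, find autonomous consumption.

a = 353

MPC = ΔC/ΔY = (7326.62 − 6343.27)/(9822 − 8437) = 983.35/1385 = 0.71
a = C − MPC·Y = 6343.27 − 0.71(8437) = 6343.27 − 5990.27 = 353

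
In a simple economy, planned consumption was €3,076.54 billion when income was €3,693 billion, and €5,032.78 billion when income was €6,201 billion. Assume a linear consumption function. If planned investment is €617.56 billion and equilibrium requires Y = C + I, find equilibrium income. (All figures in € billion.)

MPC = (5032.78 − 3076.54)/(6201 − 3693) = 1956.24/2508 = 0.78
a = 3076.54 − 0.78(3693) = 196
Equilibrium: Y = 196 + 0.78Y + 617.56
0.22Y = 813.56, so Y = 813.56/0.22 = 3698

Y = 3698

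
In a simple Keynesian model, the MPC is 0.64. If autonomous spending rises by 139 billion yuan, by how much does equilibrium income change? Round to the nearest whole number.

The multiplier is 1/(1 − MPC) = 1/0.36.
ΔY = 139/0.36 = 386.11 ≈ 386

ΔY ≈ 386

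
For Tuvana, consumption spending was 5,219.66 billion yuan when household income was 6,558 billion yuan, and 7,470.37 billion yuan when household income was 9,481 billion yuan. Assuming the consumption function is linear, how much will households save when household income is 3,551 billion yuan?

MPC = (7470.37 − 5219.66)/(9481 − 6558) = 2250.71/2923 = 0.77
a = 5219.66 − 0.77(6558) = 5219.66 − 5049.66 = 170
C = 170 + 0.77(3551) = 2904.27
S = 3551 − 2904.27 = 646.73

S = 646.73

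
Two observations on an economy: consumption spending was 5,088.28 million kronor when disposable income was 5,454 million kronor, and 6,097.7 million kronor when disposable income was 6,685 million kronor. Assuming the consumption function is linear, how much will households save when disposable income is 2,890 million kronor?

S = -95.8

MPC = (6097.7 − 5088.28)/(6685 − 5454) = 1009.42/1231 = 0.82
a = 5088.28 − 0.82(5454) = 5088.28 − 4472.28 = 616
C = 616 + 0.82(2890) = 2985.8
S = 2890 − 2985.8 = -95.8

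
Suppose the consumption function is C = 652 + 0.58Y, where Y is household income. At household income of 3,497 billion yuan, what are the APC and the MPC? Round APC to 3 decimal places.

MPC = 0.58 (the slope of the consumption function)
C = 652 + 0.58(3497) = 2680.26, so APC = 2680.26/3497 = 0.766

APC = 0.766; MPC = 0.58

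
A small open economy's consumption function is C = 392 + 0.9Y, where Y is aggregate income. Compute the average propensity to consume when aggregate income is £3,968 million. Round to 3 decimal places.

C = 392 + 0.9(3968) = 3963.2
APC = C/Y = 3963.2/3968 = 0.999

APC = 0.999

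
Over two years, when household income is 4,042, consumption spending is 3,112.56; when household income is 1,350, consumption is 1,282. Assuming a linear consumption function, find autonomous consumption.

MPC = ΔC/ΔY = (3112.56 − 1282)/(4042 − 1350) = 1830.56/2692 = 0.68
a = C − MPC·Y = 1282 − 0.68(1350) = 1282 − 918 = 364

a = 364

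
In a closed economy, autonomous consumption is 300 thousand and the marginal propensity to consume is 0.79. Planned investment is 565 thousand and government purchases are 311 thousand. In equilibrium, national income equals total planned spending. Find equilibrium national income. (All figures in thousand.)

Y = C + I + G = 300 + 0.79Y + 565 + 311
Y − 0.79Y = 1176
0.21Y = 1176, so Y = 1176/0.21 = 5600

Y = 5600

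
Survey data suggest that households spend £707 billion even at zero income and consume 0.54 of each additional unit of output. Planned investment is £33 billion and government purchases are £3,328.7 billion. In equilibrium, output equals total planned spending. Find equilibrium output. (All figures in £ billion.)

Y = 8845

Y = C + I + G = 707 + 0.54Y + 33 + 3328.7
Y − 0.54Y = 4068.7
0.46Y = 4068.7, so Y = 4068.7/0.46 = 8845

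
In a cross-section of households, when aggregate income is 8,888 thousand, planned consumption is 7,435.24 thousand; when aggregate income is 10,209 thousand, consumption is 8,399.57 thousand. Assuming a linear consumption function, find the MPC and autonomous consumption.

MPC = 0.73; a = 947

MPC = ΔC/ΔY = (8399.57 − 7435.24)/(10209 − 8888) = 964.33/1321 = 0.73
a = C − MPC·Y = 7435.24 − 0.73(8888) = 7435.24 − 6488.24 = 947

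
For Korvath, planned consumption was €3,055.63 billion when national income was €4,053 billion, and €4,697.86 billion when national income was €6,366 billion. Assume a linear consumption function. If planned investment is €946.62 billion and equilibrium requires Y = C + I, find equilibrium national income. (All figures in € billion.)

Y = 3878

MPC = (4697.86 − 3055.63)/(6366 − 4053) = 1642.23/2313 = 0.71
a = 3055.63 − 0.71(4053) = 178
Equilibrium: Y = 178 + 0.71Y + 946.62
0.29Y = 1124.62, so Y = 1124.62/0.29 = 3878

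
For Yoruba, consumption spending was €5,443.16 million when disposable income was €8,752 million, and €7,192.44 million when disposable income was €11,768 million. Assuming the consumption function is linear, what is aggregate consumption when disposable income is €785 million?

MPC = (7192.44 − 5443.16)/(11768 − 8752) = 1749.28/3016 = 0.58
a = 5443.16 − 0.58(8752) = 5443.16 − 5076.16 = 367
C = 367 + 0.58(785) = 367 + 455.3 = 822.3

C = 822.3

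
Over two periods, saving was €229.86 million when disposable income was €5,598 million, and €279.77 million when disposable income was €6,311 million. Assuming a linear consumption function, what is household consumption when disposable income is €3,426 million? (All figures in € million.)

MPS = ΔS/ΔY = (279.77 − 229.86)/(6311 − 5598) = 49.91/713 = 0.07
MPC = 1 − MPS = 0.93
Autonomous saving = 229.86 − 0.07(5598) = -162, so a = 162
C = 162 + 0.93(3426) = 162 + 3186.18 = 3348.18

C = 3348.18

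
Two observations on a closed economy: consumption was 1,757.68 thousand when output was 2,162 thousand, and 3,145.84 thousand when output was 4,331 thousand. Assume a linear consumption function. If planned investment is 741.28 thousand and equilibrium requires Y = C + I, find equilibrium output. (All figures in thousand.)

MPC = (3145.84 − 1757.68)/(4331 − 2162) = 1388.16/2169 = 0.64
a = 1757.68 − 0.64(2162) = 374
Equilibrium: Y = 374 + 0.64Y + 741.28
0.36Y = 1115.28, so Y = 1115.28/0.36 = 3098

Y = 3098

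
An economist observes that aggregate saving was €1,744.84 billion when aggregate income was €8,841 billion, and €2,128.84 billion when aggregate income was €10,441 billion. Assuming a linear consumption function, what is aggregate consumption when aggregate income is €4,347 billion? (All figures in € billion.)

C = 3680.72

MPS = ΔS/ΔY = (2128.84 − 1744.84)/(10441 − 8841) = 384/1600 = 0.24
MPC = 1 − MPS = 0.76
Autonomous saving = 1744.84 − 0.24(8841) = -377, so a = 377
C = 377 + 0.76(4347) = 377 + 3303.72 = 3680.72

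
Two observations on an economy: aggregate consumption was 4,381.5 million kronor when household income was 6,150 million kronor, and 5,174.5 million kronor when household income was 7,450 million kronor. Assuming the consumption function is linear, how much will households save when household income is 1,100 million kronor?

MPC = (5174.5 − 4381.5)/(7450 − 6150) = 793/1300 = 0.61
a = 4381.5 − 0.61(6150) = 4381.5 − 3751.5 = 630
C = 630 + 0.61(1100) = 1301
S = 1100 − 1301 = -201

S = -201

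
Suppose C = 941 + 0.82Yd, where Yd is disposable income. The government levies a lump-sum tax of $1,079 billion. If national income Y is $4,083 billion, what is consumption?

Yd = Y − T = 4083 − 1079 = 3004
C = 941 + 0.82(3004) = 941 + 2463.28 = 3404.28

C = 3404.28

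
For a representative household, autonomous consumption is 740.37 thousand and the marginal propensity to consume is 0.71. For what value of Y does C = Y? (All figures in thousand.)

Y = 2553

At break-even, C = Y: 740.37 + 0.71Y = Y
0.29Y = 740.37, so Y = 740.37/0.29 = 2553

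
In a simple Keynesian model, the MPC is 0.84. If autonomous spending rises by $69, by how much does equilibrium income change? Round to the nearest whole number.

The multiplier is 1/(1 − MPC) = 1/0.16.
ΔY = 69/0.16 = 431.25 ≈ 431

ΔY ≈ 431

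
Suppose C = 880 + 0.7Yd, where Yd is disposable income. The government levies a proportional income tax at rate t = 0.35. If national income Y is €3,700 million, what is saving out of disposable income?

Yd = (1 − 0.35)(3700) = 0.65(3700) = 2405
C = 880 + 0.7(2405) = 880 + 1683.5 = 2563.5
S = Yd − C = 2405 − 2563.5 = -158.5

S = -158.5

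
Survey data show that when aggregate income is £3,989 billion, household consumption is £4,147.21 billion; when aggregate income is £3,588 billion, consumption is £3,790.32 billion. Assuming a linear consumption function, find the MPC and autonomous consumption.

MPC = 0.89; a = 597

MPC = ΔC/ΔY = (4147.21 − 3790.32)/(3989 − 3588) = 356.89/401 = 0.89
a = C − MPC·Y = 3790.32 − 0.89(3588) = 3790.32 − 3193.32 = 597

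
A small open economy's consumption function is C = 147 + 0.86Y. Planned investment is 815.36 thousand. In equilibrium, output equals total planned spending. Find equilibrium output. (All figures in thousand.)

Y = 6874

Y = C + I = 147 + 0.86Y + 815.36
Y − 0.86Y = 962.36
0.14Y = 962.36, so Y = 962.36/0.14 = 6874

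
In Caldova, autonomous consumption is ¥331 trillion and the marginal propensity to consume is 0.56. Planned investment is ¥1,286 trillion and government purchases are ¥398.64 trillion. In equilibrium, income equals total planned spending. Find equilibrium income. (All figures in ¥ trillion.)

Y = 4581

Y = C + I + G = 331 + 0.56Y + 1286 + 398.64
Y − 0.56Y = 2015.64
0.44Y = 2015.64, so Y = 2015.64/0.44 = 4581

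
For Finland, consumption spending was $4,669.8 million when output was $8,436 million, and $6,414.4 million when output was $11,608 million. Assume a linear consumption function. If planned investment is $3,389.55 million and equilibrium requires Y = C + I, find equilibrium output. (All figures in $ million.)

MPC = (6414.4 − 4669.8)/(11608 − 8436) = 1744.6/3172 = 0.55
a = 4669.8 − 0.55(8436) = 30
Equilibrium: Y = 30 + 0.55Y + 3389.55
0.45Y = 3419.55, so Y = 3419.55/0.45 = 7599

Y = 7599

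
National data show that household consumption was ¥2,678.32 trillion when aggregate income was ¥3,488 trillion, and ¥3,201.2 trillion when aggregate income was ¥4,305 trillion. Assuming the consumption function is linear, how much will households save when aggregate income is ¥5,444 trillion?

S = 1513.84

MPC = (3201.2 − 2678.32)/(4305 − 3488) = 522.88/817 = 0.64
a = 2678.32 − 0.64(3488) = 2678.32 − 2232.32 = 446
C = 446 + 0.64(5444) = 3930.16
S = 5444 − 3930.16 = 1513.84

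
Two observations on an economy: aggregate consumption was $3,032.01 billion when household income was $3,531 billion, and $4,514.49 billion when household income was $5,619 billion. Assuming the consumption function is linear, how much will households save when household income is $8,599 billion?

S = 1968.71

MPC = (4514.49 − 3032.01)/(5619 − 3531) = 1482.48/2088 = 0.71
a = 3032.01 − 0.71(3531) = 3032.01 − 2507.01 = 525
C = 525 + 0.71(8599) = 6630.29
S = 8599 − 6630.29 = 1968.71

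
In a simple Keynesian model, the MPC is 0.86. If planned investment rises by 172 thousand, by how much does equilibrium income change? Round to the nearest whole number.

The multiplier is 1/(1 − MPC) = 1/0.14.
ΔY = 172/0.14 = 1228.57 ≈ 1229

ΔY ≈ 1229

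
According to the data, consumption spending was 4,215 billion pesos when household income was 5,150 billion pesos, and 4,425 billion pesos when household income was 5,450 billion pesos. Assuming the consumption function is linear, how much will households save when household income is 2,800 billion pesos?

S = 230

MPC = (4425 − 4215)/(5450 − 5150) = 210/300 = 0.7
a = 4215 − 0.7(5150) = 4215 − 3605 = 610
C = 610 + 0.7(2800) = 2570
S = 2800 − 2570 = 230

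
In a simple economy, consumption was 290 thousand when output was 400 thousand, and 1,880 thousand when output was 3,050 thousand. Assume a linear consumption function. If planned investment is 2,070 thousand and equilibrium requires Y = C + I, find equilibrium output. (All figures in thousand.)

MPC = (1880 − 290)/(3050 − 400) = 1590/2650 = 0.6
a = 290 − 0.6(400) = 50
Equilibrium: Y = 50 + 0.6Y + 2070
0.4Y = 2120, so Y = 2120/0.4 = 5300

Y = 5300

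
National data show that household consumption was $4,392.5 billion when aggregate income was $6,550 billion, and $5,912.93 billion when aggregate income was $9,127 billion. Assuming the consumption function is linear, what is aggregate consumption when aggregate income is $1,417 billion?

MPC = (5912.93 − 4392.5)/(9127 − 6550) = 1520.43/2577 = 0.59
a = 4392.5 − 0.59(6550) = 4392.5 − 3864.5 = 528
C = 528 + 0.59(1417) = 528 + 836.03 = 1364.03

C = 1364.03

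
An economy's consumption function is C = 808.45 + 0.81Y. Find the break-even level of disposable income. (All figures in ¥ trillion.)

At break-even, C = Y: 808.45 + 0.81Y = Y
0.19Y = 808.45, so Y = 808.45/0.19 = 4255

Y = 4255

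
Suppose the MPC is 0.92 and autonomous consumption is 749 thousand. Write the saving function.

S = Y − C = Y − (749 + 0.92Y) = -749 + (1 − 0.92)Y

S = -749 + 0.08Y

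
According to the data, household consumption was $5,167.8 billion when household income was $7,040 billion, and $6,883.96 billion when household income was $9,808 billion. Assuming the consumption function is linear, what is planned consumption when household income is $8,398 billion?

C = 6009.76

MPC = (6883.96 − 5167.8)/(9808 − 7040) = 1716.16/2768 = 0.62
a = 5167.8 − 0.62(7040) = 5167.8 − 4364.8 = 803
C = 803 + 0.62(8398) = 803 + 5206.76 = 6009.76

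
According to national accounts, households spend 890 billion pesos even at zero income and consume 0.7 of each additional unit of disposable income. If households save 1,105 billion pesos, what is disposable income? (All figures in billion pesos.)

S = Y − C = -890 + 0.3Y
-890 + 0.3Y = 1105, so 0.3Y = 1995 and Y = 6650

Y = 6650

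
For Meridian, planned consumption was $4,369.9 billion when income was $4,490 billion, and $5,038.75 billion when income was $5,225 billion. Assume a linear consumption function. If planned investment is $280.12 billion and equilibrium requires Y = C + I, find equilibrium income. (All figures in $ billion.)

MPC = (5038.75 − 4369.9)/(5225 − 4490) = 668.85/735 = 0.91
a = 4369.9 − 0.91(4490) = 284
Equilibrium: Y = 284 + 0.91Y + 280.12
0.09Y = 564.12, so Y = 564.12/0.09 = 6268

Y = 6268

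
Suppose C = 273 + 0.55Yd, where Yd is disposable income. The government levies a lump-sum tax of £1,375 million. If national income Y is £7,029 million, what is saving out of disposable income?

S = 2271.3

Yd = Y − T = 7029 − 1375 = 5654
C = 273 + 0.55(5654) = 273 + 3109.7 = 3382.7
S = Yd − C = 5654 − 3382.7 = 2271.3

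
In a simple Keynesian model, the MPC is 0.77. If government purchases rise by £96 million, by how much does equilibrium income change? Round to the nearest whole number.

The multiplier is 1/(1 − MPC) = 1/0.23.
ΔY = 96/0.23 = 417.39 ≈ 417

ΔY ≈ 417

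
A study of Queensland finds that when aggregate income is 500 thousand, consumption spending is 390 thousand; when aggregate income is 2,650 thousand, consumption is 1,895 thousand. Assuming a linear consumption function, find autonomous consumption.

a = 40

MPC = ΔC/ΔY = (1895 − 390)/(2650 − 500) = 1505/2150 = 0.7
a = C − MPC·Y = 390 − 0.7(500) = 390 − 350 = 40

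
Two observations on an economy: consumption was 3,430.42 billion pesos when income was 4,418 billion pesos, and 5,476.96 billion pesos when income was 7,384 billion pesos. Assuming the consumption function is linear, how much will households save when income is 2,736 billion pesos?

S = 466.16

MPC = (5476.96 − 3430.42)/(7384 − 4418) = 2046.54/2966 = 0.69
a = 3430.42 − 0.69(4418) = 3430.42 − 3048.42 = 382
C = 382 + 0.69(2736) = 2269.84
S = 2736 − 2269.84 = 466.16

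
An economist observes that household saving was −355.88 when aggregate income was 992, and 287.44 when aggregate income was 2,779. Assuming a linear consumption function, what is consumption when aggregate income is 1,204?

C = 1483.56

MPS = ΔS/ΔY = (287.44 − (-355.88))/(2779 − 992) = 643.32/1787 = 0.36
MPC = 1 − MPS = 0.64
Autonomous saving = -355.88 − 0.36(992) = -713, so a = 713
C = 713 + 0.64(1204) = 713 + 770.56 = 1483.56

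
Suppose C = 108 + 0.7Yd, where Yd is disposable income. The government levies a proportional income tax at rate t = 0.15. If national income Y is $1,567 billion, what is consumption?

C = 1040.365

Yd = (1 − 0.15)(1567) = 0.85(1567) = 1331.95
C = 108 + 0.7(1331.95) = 108 + 932.365 = 1040.365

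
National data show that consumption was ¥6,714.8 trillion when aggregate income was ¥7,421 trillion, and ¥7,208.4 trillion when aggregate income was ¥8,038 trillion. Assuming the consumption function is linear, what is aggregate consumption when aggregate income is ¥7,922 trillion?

C = 7115.6

MPC = (7208.4 − 6714.8)/(8038 − 7421) = 493.6/617 = 0.8
a = 6714.8 − 0.8(7421) = 6714.8 − 5936.8 = 778
C = 778 + 0.8(7922) = 778 + 6337.6 = 7115.6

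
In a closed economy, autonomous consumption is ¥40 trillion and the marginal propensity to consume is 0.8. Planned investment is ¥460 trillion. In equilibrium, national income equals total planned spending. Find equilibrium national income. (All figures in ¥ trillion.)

Y = C + I = 40 + 0.8Y + 460
Y − 0.8Y = 500
0.2Y = 500, so Y = 500/0.2 = 2500

Y = 2500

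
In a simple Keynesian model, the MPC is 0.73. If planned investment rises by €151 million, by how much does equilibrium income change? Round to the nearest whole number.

The multiplier is 1/(1 − MPC) = 1/0.27.
ΔY = 151/0.27 = 559.26 ≈ 559

ΔY ≈ 559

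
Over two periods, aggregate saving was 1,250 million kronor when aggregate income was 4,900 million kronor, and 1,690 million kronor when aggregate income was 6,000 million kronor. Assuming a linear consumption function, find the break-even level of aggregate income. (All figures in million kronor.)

MPS = ΔS/ΔY = (1690 − 1250)/(6000 − 4900) = 440/1100 = 0.4
MPC = 1 − MPS = 0.6
From S(4900) = 1250: −a + 0.4(4900) = 1250, so a = 1960 − 1250 = 710
Break-even (S = 0): Y = a/MPS = 710/0.4 = 1775

Y = 1775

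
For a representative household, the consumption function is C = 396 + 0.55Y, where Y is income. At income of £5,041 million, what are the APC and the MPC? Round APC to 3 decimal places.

MPC = 0.55 (the slope of the consumption function)
C = 396 + 0.55(5041) = 3168.55, so APC = 3168.55/5041 = 0.629

APC = 0.629; MPC = 0.55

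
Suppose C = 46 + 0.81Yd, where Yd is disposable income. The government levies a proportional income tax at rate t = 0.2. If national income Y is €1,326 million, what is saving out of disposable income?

Yd = (1 − 0.2)(1326) = 0.8(1326) = 1060.8
C = 46 + 0.81(1060.8) = 46 + 859.248 = 905.248
S = Yd − C = 1060.8 − 905.248 = 155.552

S = 155.552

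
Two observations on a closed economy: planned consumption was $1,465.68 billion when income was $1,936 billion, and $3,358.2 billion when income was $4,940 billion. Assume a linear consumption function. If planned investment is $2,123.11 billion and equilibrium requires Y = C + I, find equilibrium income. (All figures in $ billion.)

MPC = (3358.2 − 1465.68)/(4940 − 1936) = 1892.52/3004 = 0.63
a = 1465.68 − 0.63(1936) = 246
Equilibrium: Y = 246 + 0.63Y + 2123.11
0.37Y = 2369.11, so Y = 2369.11/0.37 = 6403

Y = 6403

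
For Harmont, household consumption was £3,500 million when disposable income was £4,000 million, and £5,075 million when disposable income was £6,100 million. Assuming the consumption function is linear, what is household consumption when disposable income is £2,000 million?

C = 2000

MPC = (5075 − 3500)/(6100 − 4000) = 1575/2100 = 0.75
a = 3500 − 0.75(4000) = 3500 − 3000 = 500
C = 500 + 0.75(2000) = 500 + 1500 = 2000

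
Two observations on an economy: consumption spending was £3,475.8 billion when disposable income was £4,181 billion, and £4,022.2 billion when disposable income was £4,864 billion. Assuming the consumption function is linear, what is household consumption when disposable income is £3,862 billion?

MPC = (4022.2 − 3475.8)/(4864 − 4181) = 546.4/683 = 0.8
a = 3475.8 − 0.8(4181) = 3475.8 − 3344.8 = 131
C = 131 + 0.8(3862) = 131 + 3089.6 = 3220.6

C = 3220.6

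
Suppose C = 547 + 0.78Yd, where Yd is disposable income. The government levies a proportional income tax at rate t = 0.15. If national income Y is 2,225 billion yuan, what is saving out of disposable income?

Yd = (1 − 0.15)(2225) = 0.85(2225) = 1891.25
C = 547 + 0.78(1891.25) = 547 + 1475.175 = 2022.175
S = Yd − C = 1891.25 − 2022.175 = -130.925

S = -130.925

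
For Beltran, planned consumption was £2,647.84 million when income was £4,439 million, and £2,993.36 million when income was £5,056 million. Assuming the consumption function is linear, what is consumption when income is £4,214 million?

MPC = (2993.36 − 2647.84)/(5056 − 4439) = 345.52/617 = 0.56
a = 2647.84 − 0.56(4439) = 2647.84 − 2485.84 = 162
C = 162 + 0.56(4214) = 162 + 2359.84 = 2521.84

C = 2521.84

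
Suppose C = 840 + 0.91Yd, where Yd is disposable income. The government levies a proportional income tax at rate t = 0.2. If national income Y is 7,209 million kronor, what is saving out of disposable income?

Yd = (1 − 0.2)(7209) = 0.8(7209) = 5767.2
C = 840 + 0.91(5767.2) = 840 + 5248.152 = 6088.152
S = Yd − C = 5767.2 − 6088.152 = -320.952

S = -320.952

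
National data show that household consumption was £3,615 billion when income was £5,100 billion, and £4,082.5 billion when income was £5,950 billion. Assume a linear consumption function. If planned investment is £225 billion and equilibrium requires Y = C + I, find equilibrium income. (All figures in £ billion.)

MPC = (4082.5 − 3615)/(5950 − 5100) = 467.5/850 = 0.55
a = 3615 − 0.55(5100) = 810
Equilibrium: Y = 810 + 0.55Y + 225
0.45Y = 1035, so Y = 1035/0.45 = 2300

Y = 2300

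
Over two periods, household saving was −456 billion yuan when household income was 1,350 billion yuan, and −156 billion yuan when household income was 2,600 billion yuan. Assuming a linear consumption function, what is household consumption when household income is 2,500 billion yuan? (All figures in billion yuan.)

C = 2680

MPS = ΔS/ΔY = (-156 − (-456))/(2600 − 1350) = 300/1250 = 0.24
MPC = 1 − MPS = 0.76
Autonomous saving = -456 − 0.24(1350) = -780, so a = 780
C = 780 + 0.76(2500) = 780 + 1900 = 2680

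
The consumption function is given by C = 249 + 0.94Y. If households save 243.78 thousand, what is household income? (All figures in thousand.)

S = Y − C = -249 + 0.06Y
-249 + 0.06Y = 243.78, so 0.06Y = 492.78 and Y = 8213

Y = 8213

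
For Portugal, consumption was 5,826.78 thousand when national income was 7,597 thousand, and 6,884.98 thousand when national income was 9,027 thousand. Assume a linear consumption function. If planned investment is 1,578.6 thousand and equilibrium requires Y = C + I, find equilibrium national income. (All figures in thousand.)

Y = 6860

MPC = (6884.98 − 5826.78)/(9027 − 7597) = 1058.2/1430 = 0.74
a = 5826.78 − 0.74(7597) = 205
Equilibrium: Y = 205 + 0.74Y + 1578.6
0.26Y = 1783.6, so Y = 1783.6/0.26 = 6860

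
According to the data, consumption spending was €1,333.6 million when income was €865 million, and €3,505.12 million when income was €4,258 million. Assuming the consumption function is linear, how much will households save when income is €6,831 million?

S = 1679.16

MPC = (3505.12 − 1333.6)/(4258 − 865) = 2171.52/3393 = 0.64
a = 1333.6 − 0.64(865) = 1333.6 − 553.6 = 780
C = 780 + 0.64(6831) = 5151.84
S = 6831 − 5151.84 = 1679.16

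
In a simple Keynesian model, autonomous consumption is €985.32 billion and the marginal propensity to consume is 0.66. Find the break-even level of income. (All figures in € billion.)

Y = 2898

At break-even, C = Y: 985.32 + 0.66Y = Y
0.34Y = 985.32, so Y = 985.32/0.34 = 2898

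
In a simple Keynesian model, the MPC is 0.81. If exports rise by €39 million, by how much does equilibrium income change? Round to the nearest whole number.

ΔY ≈ 205

The multiplier is 1/(1 − MPC) = 1/0.19.
ΔY = 39/0.19 = 205.26 ≈ 205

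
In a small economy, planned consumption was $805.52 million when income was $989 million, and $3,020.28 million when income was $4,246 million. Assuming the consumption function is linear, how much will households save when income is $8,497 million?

MPC = (3020.28 − 805.52)/(4246 − 989) = 2214.76/3257 = 0.68
a = 805.52 − 0.68(989) = 805.52 − 672.52 = 133
C = 133 + 0.68(8497) = 5910.96
S = 8497 − 5910.96 = 2586.04

S = 2586.04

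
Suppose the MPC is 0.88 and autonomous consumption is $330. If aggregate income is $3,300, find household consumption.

C = 3234

C = 330 + 0.88(3300) = 330 + 2904 = 3234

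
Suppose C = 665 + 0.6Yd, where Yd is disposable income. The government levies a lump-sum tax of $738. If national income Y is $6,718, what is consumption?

Yd = Y − T = 6718 − 738 = 5980
C = 665 + 0.6(5980) = 665 + 3588 = 4253

C = 4253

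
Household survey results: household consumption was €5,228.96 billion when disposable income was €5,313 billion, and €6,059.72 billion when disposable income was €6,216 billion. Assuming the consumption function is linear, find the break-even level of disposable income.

Y = 4262.5

MPC = (6059.72 − 5228.96)/(6216 − 5313) = 830.76/903 = 0.92
a = 5228.96 − 0.92(5313) = 5228.96 − 4887.96 = 341
Break-even: Y = a/(1−MPC) = 341/0.08 = 4262.5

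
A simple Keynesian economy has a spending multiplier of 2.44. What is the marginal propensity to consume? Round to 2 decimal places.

k = 1/(1 − MPC), so 1 − MPC = 1/k = 1/2.44 = 0.4098
MPC = 1 − 0.4098 = 0.59

MPC = 0.59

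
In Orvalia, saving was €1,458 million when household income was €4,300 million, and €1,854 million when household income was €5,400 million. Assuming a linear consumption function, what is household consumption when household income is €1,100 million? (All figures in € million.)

C = 794

MPS = ΔS/ΔY = (1854 − 1458)/(5400 − 4300) = 396/1100 = 0.36
MPC = 1 − MPS = 0.64
Autonomous saving = 1458 − 0.36(4300) = -90, so a = 90
C = 90 + 0.64(1100) = 90 + 704 = 794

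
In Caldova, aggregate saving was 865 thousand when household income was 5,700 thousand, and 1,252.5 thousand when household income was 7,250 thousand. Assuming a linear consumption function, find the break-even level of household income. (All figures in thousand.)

MPS = ΔS/ΔY = (1252.5 − 865)/(7250 − 5700) = 387.5/1550 = 0.25
MPC = 1 − MPS = 0.75
From S(5700) = 865: −a + 0.25(5700) = 865, so a = 1425 − 865 = 560
Break-even (S = 0): Y = a/MPS = 560/0.25 = 2240

Y = 2240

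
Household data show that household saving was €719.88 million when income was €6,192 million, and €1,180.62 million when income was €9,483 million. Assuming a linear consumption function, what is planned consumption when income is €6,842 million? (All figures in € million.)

MPS = ΔS/ΔY = (1180.62 − 719.88)/(9483 − 6192) = 460.74/3291 = 0.14
MPC = 1 − MPS = 0.86
Autonomous saving = 719.88 − 0.14(6192) = -147, so a = 147
C = 147 + 0.86(6842) = 147 + 5884.12 = 6031.12

C = 6031.12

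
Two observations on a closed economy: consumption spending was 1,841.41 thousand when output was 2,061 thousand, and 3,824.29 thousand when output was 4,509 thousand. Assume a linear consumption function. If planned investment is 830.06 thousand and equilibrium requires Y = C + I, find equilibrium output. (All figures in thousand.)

MPC = (3824.29 − 1841.41)/(4509 − 2061) = 1982.88/2448 = 0.81
a = 1841.41 − 0.81(2061) = 172
Equilibrium: Y = 172 + 0.81Y + 830.06
0.19Y = 1002.06, so Y = 1002.06/0.19 = 5274

Y = 5274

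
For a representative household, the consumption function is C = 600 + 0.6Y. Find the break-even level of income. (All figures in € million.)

Y = 1500

At break-even, C = Y: 600 + 0.6Y = Y
0.4Y = 600, so Y = 600/0.4 = 1500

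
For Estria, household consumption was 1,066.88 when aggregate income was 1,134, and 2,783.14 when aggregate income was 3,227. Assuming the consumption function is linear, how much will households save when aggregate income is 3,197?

MPC = (2783.14 − 1066.88)/(3227 − 1134) = 1716.26/2093 = 0.82
a = 1066.88 − 0.82(1134) = 1066.88 − 929.88 = 137
C = 137 + 0.82(3197) = 2758.54
S = 3197 − 2758.54 = 438.46

S = 438.46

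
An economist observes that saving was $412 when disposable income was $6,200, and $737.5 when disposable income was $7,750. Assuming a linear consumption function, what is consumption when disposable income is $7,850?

C = 7091.5

MPS = ΔS/ΔY = (737.5 − 412)/(7750 − 6200) = 325.5/1550 = 0.21
MPC = 1 − MPS = 0.79
Autonomous saving = 412 − 0.21(6200) = -890, so a = 890
C = 890 + 0.79(7850) = 890 + 6201.5 = 7091.5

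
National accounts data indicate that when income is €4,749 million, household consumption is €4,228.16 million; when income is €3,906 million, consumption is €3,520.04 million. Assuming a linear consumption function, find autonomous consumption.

MPC = ΔC/ΔY = (4228.16 − 3520.04)/(4749 − 3906) = 708.12/843 = 0.84
a = C − MPC·Y = 3520.04 − 0.84(3906) = 3520.04 − 3281.04 = 239

a = 239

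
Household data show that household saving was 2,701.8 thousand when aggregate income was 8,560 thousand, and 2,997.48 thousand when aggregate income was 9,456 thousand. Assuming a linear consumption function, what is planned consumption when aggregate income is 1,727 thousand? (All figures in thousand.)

C = 1280.09

MPS = ΔS/ΔY = (2997.48 − 2701.8)/(9456 − 8560) = 295.68/896 = 0.33
MPC = 1 − MPS = 0.67
Autonomous saving = 2701.8 − 0.33(8560) = -123, so a = 123
C = 123 + 0.67(1727) = 123 + 1157.09 = 1280.09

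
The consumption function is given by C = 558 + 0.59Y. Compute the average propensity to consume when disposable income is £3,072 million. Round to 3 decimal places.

C = 558 + 0.59(3072) = 2370.48
APC = C/Y = 2370.48/3072 = 0.772

APC = 0.772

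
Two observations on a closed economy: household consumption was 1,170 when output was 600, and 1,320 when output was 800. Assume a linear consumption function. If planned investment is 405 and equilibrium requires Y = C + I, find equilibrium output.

Y = 4500

MPC = (1320 − 1170)/(800 − 600) = 150/200 = 0.75
a = 1170 − 0.75(600) = 720
Equilibrium: Y = 720 + 0.75Y + 405
0.25Y = 1125, so Y = 1125/0.25 = 4500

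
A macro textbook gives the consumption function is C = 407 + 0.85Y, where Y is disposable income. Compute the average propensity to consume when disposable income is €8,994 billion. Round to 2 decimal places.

APC = 0.90

C = 407 + 0.85(8994) = 8051.9
APC = C/Y = 8051.9/8994 = 0.90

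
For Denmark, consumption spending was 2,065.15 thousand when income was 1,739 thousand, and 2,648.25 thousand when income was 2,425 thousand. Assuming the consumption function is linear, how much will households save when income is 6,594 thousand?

MPC = (2648.25 − 2065.15)/(2425 − 1739) = 583.1/686 = 0.85
a = 2065.15 − 0.85(1739) = 2065.15 − 1478.15 = 587
C = 587 + 0.85(6594) = 6191.9
S = 6594 − 6191.9 = 402.1

S = 402.1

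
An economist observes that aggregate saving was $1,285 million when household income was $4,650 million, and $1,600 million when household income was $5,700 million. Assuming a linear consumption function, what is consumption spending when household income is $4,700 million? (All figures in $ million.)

MPS = ΔS/ΔY = (1600 − 1285)/(5700 − 4650) = 315/1050 = 0.3
MPC = 1 − MPS = 0.7
Autonomous saving = 1285 − 0.3(4650) = -110, so a = 110
C = 110 + 0.7(4700) = 110 + 3290 = 3400

C = 3400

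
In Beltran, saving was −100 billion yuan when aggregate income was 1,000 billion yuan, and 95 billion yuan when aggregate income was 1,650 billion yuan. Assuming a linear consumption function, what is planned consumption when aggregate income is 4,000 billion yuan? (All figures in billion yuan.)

MPS = ΔS/ΔY = (95 − (-100))/(1650 − 1000) = 195/650 = 0.3
MPC = 1 − MPS = 0.7
Autonomous saving = -100 − 0.3(1000) = -400, so a = 400
C = 400 + 0.7(4000) = 400 + 2800 = 3200

C = 3200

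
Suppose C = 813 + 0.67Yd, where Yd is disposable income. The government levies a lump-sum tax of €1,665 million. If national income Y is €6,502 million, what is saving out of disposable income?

Yd = Y − T = 6502 − 1665 = 4837
C = 813 + 0.67(4837) = 813 + 3240.79 = 4053.79
S = Yd − C = 4837 − 4053.79 = 783.21

S = 783.21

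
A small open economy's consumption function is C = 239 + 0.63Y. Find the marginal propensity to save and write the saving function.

MPS = 0.37; S = -239 + 0.37Y

MPS = 1 − MPC = 1 − 0.63 = 0.37
S = Y − C = -239 + 0.37Y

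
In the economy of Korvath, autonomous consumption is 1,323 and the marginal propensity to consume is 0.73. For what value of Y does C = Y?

Y = 4900

At break-even, C = Y: 1323 + 0.73Y = Y
0.27Y = 1323, so Y = 1323/0.27 = 4900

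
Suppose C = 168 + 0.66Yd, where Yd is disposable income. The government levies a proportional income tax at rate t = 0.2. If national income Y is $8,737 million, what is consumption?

Yd = (1 − 0.2)(8737) = 0.8(8737) = 6989.6
C = 168 + 0.66(6989.6) = 168 + 4613.136 = 4781.136

C = 4781.136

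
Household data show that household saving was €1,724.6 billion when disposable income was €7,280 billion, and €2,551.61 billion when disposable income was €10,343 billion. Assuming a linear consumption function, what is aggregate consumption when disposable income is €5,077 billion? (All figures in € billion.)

MPS = ΔS/ΔY = (2551.61 − 1724.6)/(10343 − 7280) = 827.01/3063 = 0.27
MPC = 1 − MPS = 0.73
Autonomous saving = 1724.6 − 0.27(7280) = -241, so a = 241
C = 241 + 0.73(5077) = 241 + 3706.21 = 3947.21

C = 3947.21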